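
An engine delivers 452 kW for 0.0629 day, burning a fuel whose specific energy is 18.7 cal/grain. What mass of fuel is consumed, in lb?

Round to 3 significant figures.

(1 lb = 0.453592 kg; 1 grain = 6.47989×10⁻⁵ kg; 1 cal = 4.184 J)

4490 lb

452 kW → 452000 W
0.0629 day → 5434.56 s
E = P × t = 452000 × 5434.56 = 2.45642×10⁹ J
18.7 cal/grain → 1.20744×10⁶ J/kg
m = E / e_s = 2.45642×10⁹ / 1.20744×10⁶ = 2034.4 kg
In lb: 2034.4 / 0.453592 = 4485.09 lb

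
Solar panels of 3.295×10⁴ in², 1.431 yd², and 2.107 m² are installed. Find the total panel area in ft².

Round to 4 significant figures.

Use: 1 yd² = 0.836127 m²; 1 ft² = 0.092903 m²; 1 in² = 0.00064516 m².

3.295×10⁴ in² × 0.00064516 → 21.258 m²
1.431 yd² × 0.836127 → 1.1965 m²
2.107 m² (already m²)
Sum: 21.258 + 1.1965 + 2.107 = 24.5615 m²
In ft²: 24.5615 / 0.092903 = 264.378 ft²

264.4 ft²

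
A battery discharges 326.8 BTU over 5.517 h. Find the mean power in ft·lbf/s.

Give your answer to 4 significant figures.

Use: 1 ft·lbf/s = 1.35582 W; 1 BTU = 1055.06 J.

326.8 BTU × 1055.06 → 344794 J
5.517 h × 3600 → 19861.2 s
P = E / t = 344794 J / 19861.2 s = 17.3602 W
17.3602 W ÷ (1.35582 W/ft·lbf/s) = 12.8042 ft·lbf/s

12.80 ft·lbf/s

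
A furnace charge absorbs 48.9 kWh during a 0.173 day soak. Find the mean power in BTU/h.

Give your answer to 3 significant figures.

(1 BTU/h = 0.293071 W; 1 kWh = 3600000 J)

4.02×10⁴ BTU/h

48.9 kWh × 3600000 → 1.7604×10⁸ J
0.173 day × 86400 → 14947.2 s
P = E / t = 1.7604×10⁸ J / 14947.2 s = 11777.5 W
11777.5 W ÷ (0.293071 W/BTU/h) = 40186.5 BTU/h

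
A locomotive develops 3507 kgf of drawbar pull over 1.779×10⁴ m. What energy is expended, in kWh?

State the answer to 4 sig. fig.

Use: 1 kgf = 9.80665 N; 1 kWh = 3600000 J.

3507 kgf × 9.80665 → 34391.9 N
W = F × d = 34391.9 N × 17790 m = 6.11832×10⁸ J
6.11832×10⁸ J ÷ (3600000 J/kWh) = 169.953 kWh

170.0 kWh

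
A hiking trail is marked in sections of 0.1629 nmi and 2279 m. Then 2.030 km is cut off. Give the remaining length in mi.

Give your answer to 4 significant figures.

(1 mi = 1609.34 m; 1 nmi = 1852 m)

0.3422 mi

0.1629 nmi × 1852 = 301.691 m
2279 m (already m)
2.030 km × 1000 = 2030 m
Sum: 301.691 + 2279 − 2030 = 550.691 m
In mi: 550.691 / 1609.34 = 0.342184 mi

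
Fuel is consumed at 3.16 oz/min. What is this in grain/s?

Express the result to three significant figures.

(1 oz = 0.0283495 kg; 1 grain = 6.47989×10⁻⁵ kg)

3.16 oz/min × 0.0283495 kg/oz ÷ 60 s/min = 0.00149307 kg/s
0.00149307 kg/s ÷ 6.47989×10⁻⁵ kg/grain = 23.0416 grain/s

23.0 grain/s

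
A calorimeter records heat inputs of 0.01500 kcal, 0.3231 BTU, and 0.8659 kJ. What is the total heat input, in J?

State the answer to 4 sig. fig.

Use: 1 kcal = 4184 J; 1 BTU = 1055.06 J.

0.01500 kcal × 4184 = 62.76 J
0.3231 BTU × 1055.06 = 340.89 J
0.8659 kJ × 1000 = 865.9 J
Total: 62.76 + 340.89 + 865.9 = 1269.55 J

1270 J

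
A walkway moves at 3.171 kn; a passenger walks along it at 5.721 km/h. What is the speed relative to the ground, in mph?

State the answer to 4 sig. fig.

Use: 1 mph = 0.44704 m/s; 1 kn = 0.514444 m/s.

3.171 kn × 0.514444 = 1.6313 m/s
5.721 km/h × (1/3.6) = 1.58917 m/s
Combined: 1.6313 + 1.58917 = 3.22047 m/s
In mph: 3.22047 / 0.44704 = 7.20399 mph

7.204 mph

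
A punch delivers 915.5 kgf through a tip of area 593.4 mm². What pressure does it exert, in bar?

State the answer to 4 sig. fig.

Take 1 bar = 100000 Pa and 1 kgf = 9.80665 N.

915.5 kgf × 9.80665 → 8977.99 N
593.4 mm² × 10⁻⁶ → 5.934×10⁻⁴ m²
P = F / A = 8977.99 N / 5.934×10⁻⁴ m² = 1.51297×10⁷ Pa
1.51297×10⁷ Pa ÷ (100000 Pa/bar) = 151.297 bar

151.3 bar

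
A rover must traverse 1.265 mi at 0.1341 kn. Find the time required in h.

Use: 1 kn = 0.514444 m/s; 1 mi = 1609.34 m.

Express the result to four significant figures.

1.265 mi × 1609.34 = 2035.82 m
0.1341 kn × 0.514444 = 0.0689869 m/s
t = d / v = 2035.82 m / 0.0689869 m/s = 29510.2 s
29510.2 s ÷ (3600 s/h) = 8.19728 h

8.197 h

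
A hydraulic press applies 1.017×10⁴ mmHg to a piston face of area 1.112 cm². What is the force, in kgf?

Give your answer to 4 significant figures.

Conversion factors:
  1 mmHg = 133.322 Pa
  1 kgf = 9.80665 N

1.017×10⁴ mmHg × 133.322 → 1.35588×10⁶ Pa
1.112 cm² × 0.0001 → 1.112×10⁻⁴ m²
F = P × A = 1.35588×10⁶ Pa × 1.112×10⁻⁴ m² = 150.774 N
150.774 N ÷ (9.80665 N/kgf) = 15.3747 kgf

15.37 kgf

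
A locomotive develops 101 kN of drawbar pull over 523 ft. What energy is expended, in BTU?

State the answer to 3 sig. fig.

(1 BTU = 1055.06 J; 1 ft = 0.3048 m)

1.53×10⁴ BTU

101 kN × 1000 → 101000 N
523 ft × 0.3048 → 159.41 m
W = F × d = 101000 N × 159.41 m = 1.61004×10⁷ J
1.61004×10⁷ J ÷ (1055.06 J/BTU) = 15260.2 BTU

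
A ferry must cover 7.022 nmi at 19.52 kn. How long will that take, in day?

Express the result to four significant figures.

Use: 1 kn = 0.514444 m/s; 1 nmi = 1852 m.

7.022 nmi × 1852 = 13004.7 m
19.52 kn × 0.514444 = 10.0419 m/s
t = d / v = 13004.7 m / 10.0419 m/s = 1295.04 s
1295.04 s ÷ (86400 s/day) = 0.0149889 day

0.01499 day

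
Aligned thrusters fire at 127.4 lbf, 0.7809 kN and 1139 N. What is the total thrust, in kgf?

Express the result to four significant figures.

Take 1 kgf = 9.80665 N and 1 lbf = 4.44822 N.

253.6 kgf

127.4 lbf × 4.44822 = 566.703 N
0.7809 kN × 1000 = 780.9 N
1139 N (already N)
Total: 566.703 + 780.9 + 1139 = 2486.6 N
In kgf: 2486.6 / 9.80665 = 253.563 kgf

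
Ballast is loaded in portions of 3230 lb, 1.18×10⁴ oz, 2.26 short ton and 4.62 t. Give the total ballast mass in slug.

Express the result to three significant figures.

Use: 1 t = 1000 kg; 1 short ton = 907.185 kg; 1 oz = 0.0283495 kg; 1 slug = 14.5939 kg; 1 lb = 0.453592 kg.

3230 lb × 0.453592 → 1465.1 kg
1.18×10⁴ oz × 0.0283495 → 334.524 kg
2.26 short ton × 907.185 → 2050.24 kg
4.62 t × 1000 → 4620 kg
Combined: 1465.1 + 334.524 + 2050.24 + 4620 = 8469.86 kg
In slug: 8469.86 / 14.5939 = 580.37 slug

580 slug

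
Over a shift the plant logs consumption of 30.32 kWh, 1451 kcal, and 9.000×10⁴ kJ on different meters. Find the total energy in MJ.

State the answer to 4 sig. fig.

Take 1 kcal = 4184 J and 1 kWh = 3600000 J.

30.32 kWh × 3600000 = 1.09152×10⁸ J
1451 kcal × 4184 = 6.07098×10⁶ J
9.000×10⁴ kJ × 1000 = 9×10⁷ J
Sum: 1.09152×10⁸ + 6.07098×10⁶ + 9×10⁷ = 2.05223×10⁸ J
In MJ: 2.05223×10⁸ / 1000000 = 205.223 MJ

205.2 MJ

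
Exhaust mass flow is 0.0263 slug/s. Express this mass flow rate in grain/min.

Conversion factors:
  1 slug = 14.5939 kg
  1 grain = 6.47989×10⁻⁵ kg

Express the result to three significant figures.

3.55×10⁵ grain/min

0.0263 slug/s × 14.5939 kg/slug = 0.38382 kg/s
0.38382 kg/s ÷ 6.47989×10⁻⁵ kg/grain × 60 s/min = 355395 grain/min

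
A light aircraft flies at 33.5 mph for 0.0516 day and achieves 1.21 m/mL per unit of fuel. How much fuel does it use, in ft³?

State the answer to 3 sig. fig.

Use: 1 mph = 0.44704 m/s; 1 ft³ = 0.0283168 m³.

33.5 mph → 14.9758 m/s
0.0516 day → 4458.24 s
d = v × t = 14.9758 × 4458.24 = 66765.7 m
1.21 m/mL → 1.21×10⁶ m/m³
V = d / (distance per unit fuel) = 66765.7 / 1.21×10⁶ = 0.0551783 m³
In ft³: 0.0551783 / 0.0283168 = 1.94861 ft³

1.95 ft³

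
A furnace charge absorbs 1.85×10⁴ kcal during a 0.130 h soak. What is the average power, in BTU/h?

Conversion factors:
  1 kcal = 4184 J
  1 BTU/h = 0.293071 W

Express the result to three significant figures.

1.85×10⁴ kcal × 4184 = 7.7404×10⁷ J
0.130 h × 3600 = 468 s
P = E / t = 7.7404×10⁷ J / 468 s = 165393 W
165393 W ÷ (0.293071 W/BTU/h) = 564344 BTU/h

5.64×10⁵ BTU/h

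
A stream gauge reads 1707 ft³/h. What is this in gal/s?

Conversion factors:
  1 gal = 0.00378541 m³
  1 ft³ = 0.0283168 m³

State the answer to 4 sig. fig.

3.547 gal/s

1707 ft³/h × 0.0283168 m³/ft³ ÷ 3600 s/h = 0.0134269 m³/s
0.0134269 m³/s ÷ 0.00378541 m³/gal = 3.54701 gal/s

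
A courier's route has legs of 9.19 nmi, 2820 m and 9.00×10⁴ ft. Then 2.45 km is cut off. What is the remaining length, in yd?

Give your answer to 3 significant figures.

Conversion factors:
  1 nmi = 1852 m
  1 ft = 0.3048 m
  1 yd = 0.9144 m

9.19 nmi × 1852 = 17019.9 m
2820 m (already m)
9.00×10⁴ ft × 0.3048 = 27432 m
2.45 km × 1000 = 2450 m
Sum: 17019.9 + 2820 + 27432 − 2450 = 44821.9 m
In yd: 44821.9 / 0.9144 = 49017.8 yd

4.90×10⁴ yd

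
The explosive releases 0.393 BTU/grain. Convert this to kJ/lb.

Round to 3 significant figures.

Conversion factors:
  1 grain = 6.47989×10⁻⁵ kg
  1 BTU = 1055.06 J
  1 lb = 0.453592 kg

2900 kJ/lb

0.393 BTU/grain × 1055.06 J/BTU ÷ 6.47989×10⁻⁵ kg/grain = 6.39885×10⁶ J/kg
6.39885×10⁶ J/kg ÷ 1000 J/kJ × 0.453592 kg/lb = 2902.47 kJ/lb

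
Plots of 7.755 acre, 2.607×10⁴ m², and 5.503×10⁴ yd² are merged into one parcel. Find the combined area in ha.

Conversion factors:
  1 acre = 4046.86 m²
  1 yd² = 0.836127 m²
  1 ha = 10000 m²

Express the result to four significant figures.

10.35 ha

7.755 acre × 4046.86 = 31383.4 m²
2.607×10⁴ m² (already m²)
5.503×10⁴ yd² × 0.836127 = 46012.1 m²
Combined: 31383.4 + 26070 + 46012.1 = 103466 m²
In ha: 103466 / 10000 = 10.3466 ha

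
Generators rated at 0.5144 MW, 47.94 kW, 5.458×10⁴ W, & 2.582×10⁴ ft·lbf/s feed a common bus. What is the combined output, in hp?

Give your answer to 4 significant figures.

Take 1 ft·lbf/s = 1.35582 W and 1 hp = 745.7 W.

874.2 hp

0.5144 MW × 1000000 = 514400 W
47.94 kW × 1000 = 47940 W
5.458×10⁴ W (already W)
2.582×10⁴ ft·lbf/s × 1.35582 = 35007.3 W
Total: 514400 + 47940 + 54580 + 35007.3 = 651927 W
In hp: 651927 / 745.7 = 874.248 hp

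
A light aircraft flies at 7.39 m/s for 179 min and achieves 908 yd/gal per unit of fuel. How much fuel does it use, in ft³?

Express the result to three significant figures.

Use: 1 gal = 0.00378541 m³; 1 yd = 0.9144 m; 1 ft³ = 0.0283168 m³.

179 min → 10740 s
d = v × t = 7.39 × 10740 = 79368.6 m
908 yd/gal → 219336 m/m³
V = d / (distance per unit fuel) = 79368.6 / 219336 = 0.361859 m³
In ft³: 0.361859 / 0.0283168 = 12.779 ft³

12.8 ft³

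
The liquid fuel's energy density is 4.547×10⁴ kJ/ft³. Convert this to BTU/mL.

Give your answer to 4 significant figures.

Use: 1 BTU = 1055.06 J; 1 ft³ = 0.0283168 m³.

4.547×10⁴ kJ/ft³ × 1000 J/kJ ÷ 0.0283168 m³/ft³ = 1.60576×10⁹ J/m³
1.60576×10⁹ J/m³ ÷ 1055.06 J/BTU × 10⁻⁶ m³/mL = 1.52196 BTU/mL

1.522 BTU/mL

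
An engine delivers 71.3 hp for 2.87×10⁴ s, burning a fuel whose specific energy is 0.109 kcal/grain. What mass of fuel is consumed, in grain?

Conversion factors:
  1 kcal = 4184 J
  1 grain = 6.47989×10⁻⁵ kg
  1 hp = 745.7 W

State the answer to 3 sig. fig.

71.3 hp → 53168.4 W
E = P × t = 53168.4 × 28700 = 1.52593×10⁹ J
0.109 kcal/grain → 7.03802×10⁶ J/kg
m = E / e_s = 1.52593×10⁹ / 7.03802×10⁶ = 216.812 kg
In grain: 216.812 / 6.47989×10⁻⁵ = 3.34592×10⁶ grain

3.35×10⁶ grain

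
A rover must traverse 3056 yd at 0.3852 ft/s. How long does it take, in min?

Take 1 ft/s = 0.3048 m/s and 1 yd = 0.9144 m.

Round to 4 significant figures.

396.7 min

3056 yd × 0.9144 → 2794.41 m
0.3852 ft/s × 0.3048 → 0.117409 m/s
t = d / v = 2794.41 m / 0.117409 m/s = 23800.6 s
23800.6 s ÷ (60 s/min) = 396.677 min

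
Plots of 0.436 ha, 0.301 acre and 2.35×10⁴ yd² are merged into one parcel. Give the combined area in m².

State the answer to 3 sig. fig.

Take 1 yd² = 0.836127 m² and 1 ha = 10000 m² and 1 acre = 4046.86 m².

0.436 ha × 10000 = 4360 m²
0.301 acre × 4046.86 = 1218.1 m²
2.35×10⁴ yd² × 0.836127 = 19649 m²
Total: 4360 + 1218.1 + 19649 = 25227.1 m²

2.52×10⁴ m²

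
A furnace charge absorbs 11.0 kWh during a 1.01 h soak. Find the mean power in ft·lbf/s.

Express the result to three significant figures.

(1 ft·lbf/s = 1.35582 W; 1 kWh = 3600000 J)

11.0 kWh × 3600000 → 3.96×10⁷ J
1.01 h × 3600 → 3636 s
P = E / t = 3.96×10⁷ J / 3636 s = 10891.1 W
10891.1 W ÷ (1.35582 W/ft·lbf/s) = 8032.85 ft·lbf/s

8030 ft·lbf/s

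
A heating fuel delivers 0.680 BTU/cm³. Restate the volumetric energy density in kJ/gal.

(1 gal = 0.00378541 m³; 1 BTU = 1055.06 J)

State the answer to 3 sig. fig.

2720 kJ/gal

0.680 BTU/cm³ × 1055.06 J/BTU ÷ 10⁻⁶ m³/cm³ = 7.17441×10⁸ J/m³
7.17441×10⁸ J/m³ ÷ 1000 J/kJ × 0.00378541 m³/gal = 2715.81 kJ/gal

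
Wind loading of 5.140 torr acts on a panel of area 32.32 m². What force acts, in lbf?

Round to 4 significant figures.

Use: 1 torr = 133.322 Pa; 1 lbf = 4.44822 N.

4979 lbf

5.140 torr × 133.322 = 685.275 Pa
F = P × A = 685.275 Pa × 32.32 m² = 22148.1 N
22148.1 N ÷ (4.44822 N/lbf) = 4979.09 lbf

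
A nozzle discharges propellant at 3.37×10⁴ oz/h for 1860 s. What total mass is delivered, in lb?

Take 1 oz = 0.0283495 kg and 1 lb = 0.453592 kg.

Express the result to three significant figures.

3.37×10⁴ oz/h → 0.265383 kg/s
m = ṁ × t = 0.265383 × 1860 = 493.612 kg
In lb: 493.612 / 0.453592 = 1088.23 lb

1090 lb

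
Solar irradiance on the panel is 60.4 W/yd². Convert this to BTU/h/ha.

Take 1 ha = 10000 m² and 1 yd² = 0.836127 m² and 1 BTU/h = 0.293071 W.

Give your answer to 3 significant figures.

60.4 W/yd² ÷ 0.836127 m²/yd² = 72.2378 W/m²
72.2378 W/m² ÷ 0.293071 W/BTU/h × 10000 m²/ha = 2.46486×10⁶ BTU/h/ha

2.46×10⁶ BTU/h/ha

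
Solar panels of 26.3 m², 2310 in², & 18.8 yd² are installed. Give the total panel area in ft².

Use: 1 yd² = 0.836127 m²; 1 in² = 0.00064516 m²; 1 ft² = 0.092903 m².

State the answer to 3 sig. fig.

468 ft²

26.3 m² (already m²)
2310 in² × 0.00064516 = 1.49032 m²
18.8 yd² × 0.836127 = 15.7192 m²
Sum: 26.3 + 1.49032 + 15.7192 = 43.5095 m²
In ft²: 43.5095 / 0.092903 = 468.333 ft²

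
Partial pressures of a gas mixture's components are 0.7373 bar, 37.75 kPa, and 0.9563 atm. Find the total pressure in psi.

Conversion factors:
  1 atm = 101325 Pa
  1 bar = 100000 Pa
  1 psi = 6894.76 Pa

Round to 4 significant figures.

0.7373 bar × 100000 = 73730 Pa
37.75 kPa × 1000 = 37750 Pa
0.9563 atm × 101325 = 96897.1 Pa
Sum: 73730 + 37750 + 96897.1 = 208377 Pa
In psi: 208377 / 6894.76 = 30.2225 psi

30.22 psi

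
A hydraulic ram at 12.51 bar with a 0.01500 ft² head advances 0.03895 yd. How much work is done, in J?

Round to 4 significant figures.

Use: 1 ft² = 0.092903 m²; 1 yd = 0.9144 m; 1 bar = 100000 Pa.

12.51 bar → 1.251×10⁶ Pa
0.01500 ft² → 0.00139354 m²
F = P × A = 1.251×10⁶ × 0.00139354 = 1743.32 N
0.03895 yd → 0.0356159 m
W = F × d = 1743.32 × 0.0356159 = 62.0899 J

62.09 J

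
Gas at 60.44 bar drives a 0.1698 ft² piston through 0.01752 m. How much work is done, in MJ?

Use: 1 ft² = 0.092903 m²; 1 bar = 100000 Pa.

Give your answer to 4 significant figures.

0.001670 MJ

60.44 bar → 6.044×10⁶ Pa
0.1698 ft² → 0.0157749 m²
F = P × A = 6.044×10⁶ × 0.0157749 = 95343.5 N
W = F × d = 95343.5 × 0.01752 = 1670.42 J
In MJ: 1670.42 / 1000000 = 0.00167042 MJ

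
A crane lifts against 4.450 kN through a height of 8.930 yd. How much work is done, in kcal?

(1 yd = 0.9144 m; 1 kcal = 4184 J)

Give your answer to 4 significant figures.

8.685 kcal

4.450 kN × 1000 → 4450 N
8.930 yd × 0.9144 → 8.16559 m
W = F × d = 4450 N × 8.16559 m = 36336.9 J
36336.9 J ÷ (4184 J/kcal) = 8.68473 kcal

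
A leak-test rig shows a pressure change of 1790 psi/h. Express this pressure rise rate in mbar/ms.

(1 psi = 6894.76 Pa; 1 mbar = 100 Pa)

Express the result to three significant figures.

0.0343 mbar/ms

1790 psi/h × 6894.76 Pa/psi ÷ 3600 s/h = 3428.23 Pa/s
3428.23 Pa/s ÷ 100 Pa/mbar × 0.001 s/ms = 0.0342823 mbar/ms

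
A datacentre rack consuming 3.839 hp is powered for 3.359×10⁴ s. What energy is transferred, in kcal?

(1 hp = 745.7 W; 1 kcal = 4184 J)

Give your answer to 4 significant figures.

2.298×10⁴ kcal

3.839 hp × 745.7 = 2862.74 W
E = P × t = 2862.74 W × 33590 s = 9.61594×10⁷ J
9.61594×10⁷ J ÷ (4184 J/kcal) = 22982.6 kcal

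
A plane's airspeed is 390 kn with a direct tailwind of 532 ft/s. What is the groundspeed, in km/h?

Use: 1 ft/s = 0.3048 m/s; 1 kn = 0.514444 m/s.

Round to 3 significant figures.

390 kn × 0.514444 = 200.633 m/s
532 ft/s × 0.3048 = 162.154 m/s
Sum: 200.633 + 162.154 = 362.787 m/s
In km/h: 362.787 / (1/3.6) = 1306.03 km/h

1310 km/h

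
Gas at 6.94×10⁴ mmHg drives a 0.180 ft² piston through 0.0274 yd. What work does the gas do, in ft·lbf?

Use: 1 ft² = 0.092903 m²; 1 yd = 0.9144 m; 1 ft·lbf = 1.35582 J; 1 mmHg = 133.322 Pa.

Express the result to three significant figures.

2860 ft·lbf

6.94×10⁴ mmHg → 9.25255×10⁶ Pa
0.180 ft² → 0.0167225 m²
F = P × A = 9.25255×10⁶ × 0.0167225 = 154726 N
0.0274 yd → 0.0250546 m
W = F × d = 154726 × 0.0250546 = 3876.6 J
In ft·lbf: 3876.6 / 1.35582 = 2859.23 ft·lbf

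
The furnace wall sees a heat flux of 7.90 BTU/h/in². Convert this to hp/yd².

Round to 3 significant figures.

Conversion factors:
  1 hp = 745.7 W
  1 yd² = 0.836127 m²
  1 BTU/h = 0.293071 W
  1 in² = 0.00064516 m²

4.02 hp/yd²

7.90 BTU/h/in² × 0.293071 W/BTU/h ÷ 0.00064516 m²/in² = 3588.66 W/m²
3588.66 W/m² ÷ 745.7 W/hp × 0.836127 m²/yd² = 4.02384 hp/yd²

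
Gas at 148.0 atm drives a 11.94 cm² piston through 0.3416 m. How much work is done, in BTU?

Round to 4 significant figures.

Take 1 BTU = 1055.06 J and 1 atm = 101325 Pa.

5.797 BTU

148.0 atm → 1.49961×10⁷ Pa
11.94 cm² → 0.001194 m²
F = P × A = 1.49961×10⁷ × 0.001194 = 17905.3 N
W = F × d = 17905.3 × 0.3416 = 6116.45 J
In BTU: 6116.45 / 1055.06 = 5.79725 BTU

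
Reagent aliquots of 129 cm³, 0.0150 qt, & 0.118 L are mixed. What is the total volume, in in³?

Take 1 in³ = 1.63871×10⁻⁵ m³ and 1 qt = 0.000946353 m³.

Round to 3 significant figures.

15.9 in³

129 cm³ × 10⁻⁶ = 1.29×10⁻⁴ m³
0.0150 qt × 0.000946353 = 1.41953×10⁻⁵ m³
0.118 L × 0.001 = 1.18×10⁻⁴ m³
Sum: 1.29×10⁻⁴ + 1.41953×10⁻⁵ + 1.18×10⁻⁴ = 2.61195×10⁻⁴ m³
In in³: 2.61195×10⁻⁴ / 1.63871×10⁻⁵ = 15.9391 in³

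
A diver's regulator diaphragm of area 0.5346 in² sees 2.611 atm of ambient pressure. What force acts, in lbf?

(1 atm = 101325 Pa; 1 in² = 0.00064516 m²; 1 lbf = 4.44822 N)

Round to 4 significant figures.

2.611 atm × 101325 = 264560 Pa
0.5346 in² × 0.00064516 = 3.44903×10⁻⁴ m²
F = P × A = 264560 Pa × 3.44903×10⁻⁴ m² = 91.2475 N
91.2475 N ÷ (4.44822 N/lbf) = 20.5133 lbf

20.51 lbf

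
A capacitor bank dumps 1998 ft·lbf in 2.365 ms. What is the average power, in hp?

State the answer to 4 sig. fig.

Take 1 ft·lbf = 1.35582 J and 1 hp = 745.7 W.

1536 hp

1998 ft·lbf × 1.35582 = 2708.93 J
2.365 ms × 0.001 = 0.002365 s
P = E / t = 2708.93 J / 0.002365 s = 1.14542×10⁶ W
1.14542×10⁶ W ÷ (745.7 W/hp) = 1536.03 hp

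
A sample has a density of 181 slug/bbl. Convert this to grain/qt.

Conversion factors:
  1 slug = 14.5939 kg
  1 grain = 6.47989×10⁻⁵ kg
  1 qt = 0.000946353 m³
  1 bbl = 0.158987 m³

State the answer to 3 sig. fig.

2.43×10⁵ grain/qt

181 slug/bbl × 14.5939 kg/slug ÷ 0.158987 m³/bbl = 16614.5 kg/m³
16614.5 kg/m³ ÷ 6.47989×10⁻⁵ kg/grain × 0.000946353 m³/qt = 242646 grain/qt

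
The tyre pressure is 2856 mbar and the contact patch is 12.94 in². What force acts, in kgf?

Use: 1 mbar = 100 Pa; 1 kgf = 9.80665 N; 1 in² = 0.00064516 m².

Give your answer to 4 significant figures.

2856 mbar × 100 → 285600 Pa
12.94 in² × 0.00064516 → 0.00834837 m²
F = P × A = 285600 Pa × 0.00834837 m² = 2384.29 N
2384.29 N ÷ (9.80665 N/kgf) = 243.13 kgf

243.1 kgf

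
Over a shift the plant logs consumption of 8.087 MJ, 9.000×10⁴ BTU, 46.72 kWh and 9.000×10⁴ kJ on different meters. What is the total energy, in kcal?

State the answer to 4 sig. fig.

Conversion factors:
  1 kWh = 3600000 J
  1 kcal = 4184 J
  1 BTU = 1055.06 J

8.634×10⁴ kcal

8.087 MJ × 1000000 = 8.087×10⁶ J
9.000×10⁴ BTU × 1055.06 = 9.49554×10⁷ J
46.72 kWh × 3600000 = 1.68192×10⁸ J
9.000×10⁴ kJ × 1000 = 9×10⁷ J
Total: 8.087×10⁶ + 9.49554×10⁷ + 1.68192×10⁸ + 9×10⁷ = 3.61234×10⁸ J
In kcal: 3.61234×10⁸ / 4184 = 86337 kcal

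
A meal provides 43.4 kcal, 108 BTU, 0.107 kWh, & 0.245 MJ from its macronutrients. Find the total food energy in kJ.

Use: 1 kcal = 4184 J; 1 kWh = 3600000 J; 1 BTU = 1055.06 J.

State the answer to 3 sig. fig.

43.4 kcal × 4184 → 181586 J
108 BTU × 1055.06 → 113946 J
0.107 kWh × 3600000 → 385200 J
0.245 MJ × 1000000 → 245000 J
Total: 181586 + 113946 + 385200 + 245000 = 925732 J
In kJ: 925732 / 1000 = 925.732 kJ

926 kJ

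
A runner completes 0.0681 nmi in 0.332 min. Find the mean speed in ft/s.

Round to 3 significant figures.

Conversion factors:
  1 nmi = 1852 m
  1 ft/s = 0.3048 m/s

0.0681 nmi × 1852 = 126.121 m
0.332 min × 60 = 19.92 s
v = d / t = 126.121 m / 19.92 s = 6.33138 m/s
6.33138 m/s ÷ (0.3048 m/s/ft/s) = 20.7722 ft/s

20.8 ft/s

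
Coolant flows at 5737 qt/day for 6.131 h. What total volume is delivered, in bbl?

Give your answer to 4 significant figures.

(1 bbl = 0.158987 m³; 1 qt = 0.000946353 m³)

8.724 bbl

5737 qt/day → 6.28383×10⁻⁵ m³/s
6.131 h → 22071.6 s
V = Q × t = 6.28383×10⁻⁵ × 22071.6 = 1.38694 m³
In bbl: 1.38694 / 0.158987 = 8.72361 bbl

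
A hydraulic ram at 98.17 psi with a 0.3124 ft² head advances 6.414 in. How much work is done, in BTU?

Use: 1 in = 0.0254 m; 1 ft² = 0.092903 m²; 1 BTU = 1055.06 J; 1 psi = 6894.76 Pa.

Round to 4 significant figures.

98.17 psi → 676859 Pa
0.3124 ft² → 0.0290229 m²
F = P × A = 676859 × 0.0290229 = 19644.4 N
6.414 in → 0.162916 m
W = F × d = 19644.4 × 0.162916 = 3200.39 J
In BTU: 3200.39 / 1055.06 = 3.03337 BTU

3.033 BTU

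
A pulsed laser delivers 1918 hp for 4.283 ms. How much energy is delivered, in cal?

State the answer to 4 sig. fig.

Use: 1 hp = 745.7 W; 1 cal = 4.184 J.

1464 cal

1918 hp × 745.7 → 1.43025×10⁶ W
4.283 ms × 0.001 → 0.004283 s
E = P × t = 1.43025×10⁶ W × 0.004283 s = 6125.76 J
6125.76 J ÷ (4.184 J/cal) = 1464.09 cal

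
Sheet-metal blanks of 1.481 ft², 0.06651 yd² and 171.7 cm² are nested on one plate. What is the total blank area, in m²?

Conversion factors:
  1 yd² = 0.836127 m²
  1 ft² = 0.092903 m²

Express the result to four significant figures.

0.2104 m²

1.481 ft² × 0.092903 = 0.137589 m²
0.06651 yd² × 0.836127 = 0.0556108 m²
171.7 cm² × 0.0001 = 0.01717 m²
Combined: 0.137589 + 0.0556108 + 0.01717 = 0.21037 m²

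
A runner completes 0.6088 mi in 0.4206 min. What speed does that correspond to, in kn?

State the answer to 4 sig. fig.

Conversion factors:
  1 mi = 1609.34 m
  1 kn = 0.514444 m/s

0.6088 mi × 1609.34 = 979.766 m
0.4206 min × 60 = 25.236 s
v = d / t = 979.766 m / 25.236 s = 38.8241 m/s
38.8241 m/s ÷ (0.514444 m/s/kn) = 75.4681 kn

75.47 kn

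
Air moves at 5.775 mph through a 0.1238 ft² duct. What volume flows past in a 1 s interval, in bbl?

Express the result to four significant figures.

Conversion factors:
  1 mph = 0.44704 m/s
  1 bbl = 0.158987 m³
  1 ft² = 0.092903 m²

0.1868 bbl

5.775 mph × 0.44704 = 2.58166 m/s
0.1238 ft² × 0.092903 = 0.0115014 m²
V = v × A × t = 2.58166 m/s × 0.0115014 m² × 1 s = 0.0296927 m³
0.0296927 m³ ÷ (0.158987 m³/bbl) = 0.186762 bbl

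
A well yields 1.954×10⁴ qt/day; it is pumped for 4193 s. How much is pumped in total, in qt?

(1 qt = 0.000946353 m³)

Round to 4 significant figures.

1.954×10⁴ qt/day → 2.14025×10⁻⁴ m³/s
V = Q × t = 2.14025×10⁻⁴ × 4193 = 0.897407 m³
In qt: 0.897407 / 0.000946353 = 948.279 qt

948.3 qt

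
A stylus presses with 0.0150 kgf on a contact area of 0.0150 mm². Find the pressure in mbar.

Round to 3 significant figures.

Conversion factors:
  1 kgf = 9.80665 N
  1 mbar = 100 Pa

0.0150 kgf × 9.80665 → 0.1471 N
0.0150 mm² × 10⁻⁶ → 1.5×10⁻⁸ m²
P = F / A = 0.1471 N / 1.5×10⁻⁸ m² = 9.80667×10⁶ Pa
9.80667×10⁶ Pa ÷ (100 Pa/mbar) = 98066.7 mbar

9.81×10⁴ mbar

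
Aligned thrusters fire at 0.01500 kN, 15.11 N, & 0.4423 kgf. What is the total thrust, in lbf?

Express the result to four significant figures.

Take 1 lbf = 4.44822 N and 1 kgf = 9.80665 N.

0.01500 kN × 1000 → 15 N
15.11 N (already N)
0.4423 kgf × 9.80665 → 4.33748 N
Total: 15 + 15.11 + 4.33748 = 34.4475 N
In lbf: 34.4475 / 4.44822 = 7.74411 lbf

7.744 lbf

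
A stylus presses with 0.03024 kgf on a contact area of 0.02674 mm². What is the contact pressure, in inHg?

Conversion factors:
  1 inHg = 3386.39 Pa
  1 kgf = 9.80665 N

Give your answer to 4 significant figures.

3275 inHg

0.03024 kgf × 9.80665 → 0.296553 N
0.02674 mm² × 10⁻⁶ → 2.674×10⁻⁸ m²
P = F / A = 0.296553 N / 2.674×10⁻⁸ m² = 1.10902×10⁷ Pa
1.10902×10⁷ Pa ÷ (3386.39 Pa/inHg) = 3274.93 inHg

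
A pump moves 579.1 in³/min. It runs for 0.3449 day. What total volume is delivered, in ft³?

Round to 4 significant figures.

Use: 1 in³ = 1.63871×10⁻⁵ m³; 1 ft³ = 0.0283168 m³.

166.4 ft³

579.1 in³/min → 1.58163×10⁻⁴ m³/s
0.3449 day → 29799.4 s
V = Q × t = 1.58163×10⁻⁴ × 29799.4 = 4.71316 m³
In ft³: 4.71316 / 0.0283168 = 166.444 ft³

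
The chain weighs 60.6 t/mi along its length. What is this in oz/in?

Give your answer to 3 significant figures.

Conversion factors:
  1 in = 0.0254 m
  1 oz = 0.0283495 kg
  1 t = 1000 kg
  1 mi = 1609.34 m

33.7 oz/in

60.6 t/mi × 1000 kg/t ÷ 1609.34 m/mi = 37.6552 kg/m
37.6552 kg/m ÷ 0.0283495 kg/oz × 0.0254 m/in = 33.7375 oz/in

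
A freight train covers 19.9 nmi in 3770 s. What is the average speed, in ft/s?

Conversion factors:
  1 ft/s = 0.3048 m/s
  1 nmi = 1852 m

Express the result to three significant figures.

32.1 ft/s

19.9 nmi × 1852 → 36854.8 m
v = d / t = 36854.8 m / 3770 s = 9.77581 m/s
9.77581 m/s ÷ (0.3048 m/s/ft/s) = 32.0729 ft/s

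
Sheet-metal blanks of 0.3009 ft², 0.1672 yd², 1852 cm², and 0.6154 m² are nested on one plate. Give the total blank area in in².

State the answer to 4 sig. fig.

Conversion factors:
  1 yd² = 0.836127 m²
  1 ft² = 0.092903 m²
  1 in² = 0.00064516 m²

1501 in²

0.3009 ft² × 0.092903 = 0.0279545 m²
0.1672 yd² × 0.836127 = 0.1398 m²
1852 cm² × 0.0001 = 0.1852 m²
0.6154 m² (already m²)
Combined: 0.0279545 + 0.1398 + 0.1852 + 0.6154 = 0.968354 m²
In in²: 0.968354 / 0.00064516 = 1500.95 in²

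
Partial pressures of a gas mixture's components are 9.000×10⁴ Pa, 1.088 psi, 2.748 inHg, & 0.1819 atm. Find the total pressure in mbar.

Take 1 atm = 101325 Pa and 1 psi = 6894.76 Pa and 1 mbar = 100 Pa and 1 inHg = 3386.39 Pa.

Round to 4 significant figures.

9.000×10⁴ Pa (already Pa)
1.088 psi × 6894.76 = 7501.5 Pa
2.748 inHg × 3386.39 = 9305.8 Pa
0.1819 atm × 101325 = 18431 Pa
Combined: 90000 + 7501.5 + 9305.8 + 18431 = 125238 Pa
In mbar: 125238 / 100 = 1252.38 mbar

1252 mbar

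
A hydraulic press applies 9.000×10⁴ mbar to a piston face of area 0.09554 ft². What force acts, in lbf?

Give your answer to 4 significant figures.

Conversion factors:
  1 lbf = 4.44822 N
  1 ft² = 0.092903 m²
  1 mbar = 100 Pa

9.000×10⁴ mbar × 100 → 9×10⁶ Pa
0.09554 ft² × 0.092903 → 0.00887595 m²
F = P × A = 9×10⁶ Pa × 0.00887595 m² = 79883.6 N
79883.6 N ÷ (4.44822 N/lbf) = 17958.6 lbf

1.796×10⁴ lbf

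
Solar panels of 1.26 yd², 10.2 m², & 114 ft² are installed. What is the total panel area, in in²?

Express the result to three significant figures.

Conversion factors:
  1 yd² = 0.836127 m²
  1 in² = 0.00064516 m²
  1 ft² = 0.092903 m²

1.26 yd² × 0.836127 → 1.05352 m²
10.2 m² (already m²)
114 ft² × 0.092903 → 10.5909 m²
Total: 1.05352 + 10.2 + 10.5909 = 21.8444 m²
In in²: 21.8444 / 0.00064516 = 33858.9 in²

3.39×10⁴ in²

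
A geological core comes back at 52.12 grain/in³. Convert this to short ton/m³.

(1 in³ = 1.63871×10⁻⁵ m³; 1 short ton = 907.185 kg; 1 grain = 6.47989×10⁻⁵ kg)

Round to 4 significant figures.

0.2272 short ton/m³

52.12 grain/in³ × 6.47989×10⁻⁵ kg/grain ÷ 1.63871×10⁻⁵ m³/in³ = 206.096 kg/m³
206.096 kg/m³ ÷ 907.185 kg/short ton = 0.227182 short ton/m³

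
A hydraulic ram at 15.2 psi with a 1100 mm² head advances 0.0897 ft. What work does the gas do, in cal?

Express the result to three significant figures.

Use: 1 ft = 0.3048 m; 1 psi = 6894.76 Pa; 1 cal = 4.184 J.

0.753 cal

15.2 psi → 104800 Pa
1100 mm² → 0.0011 m²
F = P × A = 104800 × 0.0011 = 115.28 N
0.0897 ft → 0.0273406 m
W = F × d = 115.28 × 0.0273406 = 3.15182 J
In cal: 3.15182 / 4.184 = 0.753303 cal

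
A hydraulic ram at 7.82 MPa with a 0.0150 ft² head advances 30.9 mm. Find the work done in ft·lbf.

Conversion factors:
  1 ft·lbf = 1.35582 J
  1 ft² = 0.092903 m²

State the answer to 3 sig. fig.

248 ft·lbf

7.82 MPa → 7.82×10⁶ Pa
0.0150 ft² → 0.00139354 m²
F = P × A = 7.82×10⁶ × 0.00139354 = 10897.5 N
30.9 mm → 0.0309 m
W = F × d = 10897.5 × 0.0309 = 336.733 J
In ft·lbf: 336.733 / 1.35582 = 248.361 ft·lbf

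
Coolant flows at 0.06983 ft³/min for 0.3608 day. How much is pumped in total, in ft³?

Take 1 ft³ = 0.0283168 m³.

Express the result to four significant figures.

0.06983 ft³/min → 3.2956×10⁻⁵ m³/s
0.3608 day → 31173.1 s
V = Q × t = 3.2956×10⁻⁵ × 31173.1 = 1.02734 m³
In ft³: 1.02734 / 0.0283168 = 36.2802 ft³

36.28 ft³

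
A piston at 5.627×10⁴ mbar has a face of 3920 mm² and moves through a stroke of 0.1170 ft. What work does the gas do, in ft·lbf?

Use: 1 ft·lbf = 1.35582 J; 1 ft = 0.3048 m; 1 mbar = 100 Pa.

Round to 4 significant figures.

580.2 ft·lbf

5.627×10⁴ mbar → 5.627×10⁶ Pa
3920 mm² → 0.00392 m²
F = P × A = 5.627×10⁶ × 0.00392 = 22057.8 N
0.1170 ft → 0.0356616 m
W = F × d = 22057.8 × 0.0356616 = 786.616 J
In ft·lbf: 786.616 / 1.35582 = 580.177 ft·lbf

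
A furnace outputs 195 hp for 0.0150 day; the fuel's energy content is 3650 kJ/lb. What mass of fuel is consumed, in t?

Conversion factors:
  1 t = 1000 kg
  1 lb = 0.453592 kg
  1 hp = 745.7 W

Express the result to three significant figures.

195 hp → 145412 W
0.0150 day → 1296 s
E = P × t = 145412 × 1296 = 1.88454×10⁸ J
3650 kJ/lb → 8.04688×10⁶ J/kg
m = E / e_s = 1.88454×10⁸ / 8.04688×10⁶ = 23.4195 kg
In t: 23.4195 / 1000 = 0.0234195 t

0.0234 t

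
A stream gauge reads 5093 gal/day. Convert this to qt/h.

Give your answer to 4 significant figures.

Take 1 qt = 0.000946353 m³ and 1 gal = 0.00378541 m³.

5093 gal/day × 0.00378541 m³/gal ÷ 86400 s/day = 2.23138×10⁻⁴ m³/s
2.23138×10⁻⁴ m³/s ÷ 0.000946353 m³/qt × 3600 s/h = 848.834 qt/h

848.8 qt/h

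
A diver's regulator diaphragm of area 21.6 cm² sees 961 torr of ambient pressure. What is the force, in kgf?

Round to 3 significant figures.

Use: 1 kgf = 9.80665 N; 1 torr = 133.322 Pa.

961 torr × 133.322 → 128122 Pa
21.6 cm² × 0.0001 → 0.00216 m²
F = P × A = 128122 Pa × 0.00216 m² = 276.744 N
276.744 N ÷ (9.80665 N/kgf) = 28.22 kgf

28.2 kgf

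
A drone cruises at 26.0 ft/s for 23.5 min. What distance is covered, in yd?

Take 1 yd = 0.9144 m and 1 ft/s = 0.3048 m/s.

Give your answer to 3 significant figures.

26.0 ft/s × 0.3048 = 7.9248 m/s
23.5 min × 60 = 1410 s
d = v × t = 7.9248 m/s × 1410 s = 11174 m
11174 m ÷ (0.9144 m/yd) = 12220 yd

1.22×10⁴ yd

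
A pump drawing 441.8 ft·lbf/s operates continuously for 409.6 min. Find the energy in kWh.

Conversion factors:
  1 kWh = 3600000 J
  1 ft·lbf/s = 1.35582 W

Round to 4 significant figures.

441.8 ft·lbf/s × 1.35582 → 599.001 W
409.6 min × 60 → 24576 s
E = P × t = 599.001 W × 24576 s = 1.4721×10⁷ J
1.4721×10⁷ J ÷ (3600000 J/kWh) = 4.08917 kWh

4.089 kWh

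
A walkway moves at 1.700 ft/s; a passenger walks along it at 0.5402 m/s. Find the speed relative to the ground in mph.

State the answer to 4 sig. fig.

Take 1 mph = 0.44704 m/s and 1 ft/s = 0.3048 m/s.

1.700 ft/s × 0.3048 → 0.51816 m/s
0.5402 m/s (already m/s)
Sum: 0.51816 + 0.5402 = 1.05836 m/s
In mph: 1.05836 / 0.44704 = 2.36748 mph

2.367 mph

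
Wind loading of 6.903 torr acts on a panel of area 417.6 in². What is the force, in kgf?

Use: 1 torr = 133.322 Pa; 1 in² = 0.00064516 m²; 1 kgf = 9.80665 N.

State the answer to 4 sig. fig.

6.903 torr × 133.322 → 920.322 Pa
417.6 in² × 0.00064516 → 0.269419 m²
F = P × A = 920.322 Pa × 0.269419 m² = 247.952 N
247.952 N ÷ (9.80665 N/kgf) = 25.2841 kgf

25.28 kgf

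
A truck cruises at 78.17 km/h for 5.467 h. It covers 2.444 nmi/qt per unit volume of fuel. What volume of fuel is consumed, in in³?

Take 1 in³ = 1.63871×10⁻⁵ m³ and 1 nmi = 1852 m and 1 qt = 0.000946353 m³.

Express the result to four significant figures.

78.17 km/h → 21.7139 m/s
5.467 h → 19681.2 s
d = v × t = 21.7139 × 19681.2 = 427356 m
2.444 nmi/qt → 4.78287×10⁶ m/m³
V = d / (distance per unit fuel) = 427356 / 4.78287×10⁶ = 0.0893514 m³
In in³: 0.0893514 / 1.63871×10⁻⁵ = 5452.54 in³

5453 in³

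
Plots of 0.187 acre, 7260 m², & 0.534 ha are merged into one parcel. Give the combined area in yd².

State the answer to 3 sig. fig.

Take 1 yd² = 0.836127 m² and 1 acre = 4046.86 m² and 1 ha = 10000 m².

1.60×10⁴ yd²

0.187 acre × 4046.86 = 756.763 m²
7260 m² (already m²)
0.534 ha × 10000 = 5340 m²
Combined: 756.763 + 7260 + 5340 = 13356.8 m²
In yd²: 13356.8 / 0.836127 = 15974.6 yd²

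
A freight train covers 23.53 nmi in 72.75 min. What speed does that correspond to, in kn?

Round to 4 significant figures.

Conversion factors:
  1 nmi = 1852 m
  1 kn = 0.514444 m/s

19.41 kn

23.53 nmi × 1852 → 43577.6 m
72.75 min × 60 → 4365 s
v = d / t = 43577.6 m / 4365 s = 9.98341 m/s
9.98341 m/s ÷ (0.514444 m/s/kn) = 19.4062 kn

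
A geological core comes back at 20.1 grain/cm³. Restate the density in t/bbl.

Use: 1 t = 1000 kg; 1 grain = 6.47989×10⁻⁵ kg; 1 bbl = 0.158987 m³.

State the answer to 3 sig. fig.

0.207 t/bbl

20.1 grain/cm³ × 6.47989×10⁻⁵ kg/grain ÷ 10⁻⁶ m³/cm³ = 1302.46 kg/m³
1302.46 kg/m³ ÷ 1000 kg/t × 0.158987 m³/bbl = 0.207074 t/bbl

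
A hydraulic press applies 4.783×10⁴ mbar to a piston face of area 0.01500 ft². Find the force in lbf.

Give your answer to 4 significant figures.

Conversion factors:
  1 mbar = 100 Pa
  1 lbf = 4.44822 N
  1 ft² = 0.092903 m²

4.783×10⁴ mbar × 100 → 4.783×10⁶ Pa
0.01500 ft² × 0.092903 → 0.00139354 m²
F = P × A = 4.783×10⁶ Pa × 0.00139354 m² = 6665.3 N
6665.3 N ÷ (4.44822 N/lbf) = 1498.42 lbf

1498 lbf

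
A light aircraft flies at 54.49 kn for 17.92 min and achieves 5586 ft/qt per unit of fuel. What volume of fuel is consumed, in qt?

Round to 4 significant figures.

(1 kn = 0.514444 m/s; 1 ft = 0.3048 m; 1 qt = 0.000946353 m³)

17.70 qt

54.49 kn → 28.0321 m/s
17.92 min → 1075.2 s
d = v × t = 28.0321 × 1075.2 = 30140.1 m
5586 ft/qt → 1.79913×10⁶ m/m³
V = d / (distance per unit fuel) = 30140.1 / 1.79913×10⁶ = 0.0167526 m³
In qt: 0.0167526 / 0.000946353 = 17.7023 qt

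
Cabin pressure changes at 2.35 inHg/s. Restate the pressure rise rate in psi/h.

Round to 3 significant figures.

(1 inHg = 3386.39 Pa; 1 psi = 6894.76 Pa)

2.35 inHg/s × 3386.39 Pa/inHg = 7958.02 Pa/s
7958.02 Pa/s ÷ 6894.76 Pa/psi × 3600 s/h = 4155.17 psi/h

4160 psi/h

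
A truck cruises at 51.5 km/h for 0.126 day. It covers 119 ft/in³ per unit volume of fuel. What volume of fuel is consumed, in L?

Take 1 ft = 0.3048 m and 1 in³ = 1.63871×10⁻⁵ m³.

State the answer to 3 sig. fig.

70.4 L

51.5 km/h → 14.3056 m/s
0.126 day → 10886.4 s
d = v × t = 14.3056 × 10886.4 = 155736 m
119 ft/in³ → 2.2134×10⁶ m/m³
V = d / (distance per unit fuel) = 155736 / 2.2134×10⁶ = 0.0703605 m³
In L: 0.0703605 / 0.001 = 70.3605 L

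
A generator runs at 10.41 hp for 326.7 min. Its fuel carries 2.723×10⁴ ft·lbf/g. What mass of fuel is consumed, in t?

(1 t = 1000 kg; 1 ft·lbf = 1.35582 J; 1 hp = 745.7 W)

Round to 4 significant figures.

10.41 hp → 7762.74 W
326.7 min → 19602 s
E = P × t = 7762.74 × 19602 = 1.52165×10⁸ J
2.723×10⁴ ft·lbf/g → 3.6919×10⁷ J/kg
m = E / e_s = 1.52165×10⁸ / 3.6919×10⁷ = 4.12159 kg
In t: 4.12159 / 1000 = 0.00412159 t

0.004122 t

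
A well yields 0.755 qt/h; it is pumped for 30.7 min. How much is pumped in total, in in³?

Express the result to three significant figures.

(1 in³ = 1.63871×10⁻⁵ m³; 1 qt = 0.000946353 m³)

0.755 qt/h → 1.98471×10⁻⁷ m³/s
30.7 min → 1842 s
V = Q × t = 1.98471×10⁻⁷ × 1842 = 3.65584×10⁻⁴ m³
In in³: 3.65584×10⁻⁴ / 1.63871×10⁻⁵ = 22.3093 in³

22.3 in³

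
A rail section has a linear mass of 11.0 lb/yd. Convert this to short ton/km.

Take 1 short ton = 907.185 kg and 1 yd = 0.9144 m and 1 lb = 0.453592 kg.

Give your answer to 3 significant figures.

6.01 short ton/km

11.0 lb/yd × 0.453592 kg/lb ÷ 0.9144 m/yd = 5.4566 kg/m
5.4566 kg/m ÷ 907.185 kg/short ton × 1000 m/km = 6.01487 short ton/km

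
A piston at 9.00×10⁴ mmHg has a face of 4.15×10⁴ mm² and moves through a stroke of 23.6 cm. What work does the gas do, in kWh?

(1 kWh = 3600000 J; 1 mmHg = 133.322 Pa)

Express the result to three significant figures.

0.0326 kWh

9.00×10⁴ mmHg → 1.1999×10⁷ Pa
4.15×10⁴ mm² → 0.0415 m²
F = P × A = 1.1999×10⁷ × 0.0415 = 497958 N
23.6 cm → 0.236 m
W = F × d = 497958 × 0.236 = 117518 J
In kWh: 117518 / 3600000 = 0.0326439 kWh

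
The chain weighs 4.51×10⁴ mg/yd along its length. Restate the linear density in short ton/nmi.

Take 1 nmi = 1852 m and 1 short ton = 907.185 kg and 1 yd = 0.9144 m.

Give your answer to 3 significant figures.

4.51×10⁴ mg/yd × 10⁻⁶ kg/mg ÷ 0.9144 m/yd = 0.049322 kg/m
0.049322 kg/m ÷ 907.185 kg/short ton × 1852 m/nmi = 0.10069 short ton/nmi

0.101 short ton/nmi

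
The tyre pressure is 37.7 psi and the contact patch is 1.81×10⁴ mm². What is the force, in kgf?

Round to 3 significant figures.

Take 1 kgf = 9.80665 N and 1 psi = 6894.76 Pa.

37.7 psi × 6894.76 → 259932 Pa
1.81×10⁴ mm² × 10⁻⁶ → 0.0181 m²
F = P × A = 259932 Pa × 0.0181 m² = 4704.77 N
4704.77 N ÷ (9.80665 N/kgf) = 479.753 kgf

480 kgf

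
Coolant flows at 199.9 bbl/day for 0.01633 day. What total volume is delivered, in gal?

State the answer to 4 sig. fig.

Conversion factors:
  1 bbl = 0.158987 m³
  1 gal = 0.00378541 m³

199.9 bbl/day → 3.67841×10⁻⁴ m³/s
0.01633 day → 1410.91 s
V = Q × t = 3.67841×10⁻⁴ × 1410.91 = 0.518991 m³
In gal: 0.518991 / 0.00378541 = 137.103 gal

137.1 gal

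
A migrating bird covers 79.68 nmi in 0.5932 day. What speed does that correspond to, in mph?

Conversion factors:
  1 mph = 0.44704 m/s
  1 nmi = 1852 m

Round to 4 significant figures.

6.441 mph

79.68 nmi × 1852 → 147567 m
0.5932 day × 86400 → 51252.5 s
v = d / t = 147567 m / 51252.5 s = 2.87922 m/s
2.87922 m/s ÷ (0.44704 m/s/mph) = 6.44063 mph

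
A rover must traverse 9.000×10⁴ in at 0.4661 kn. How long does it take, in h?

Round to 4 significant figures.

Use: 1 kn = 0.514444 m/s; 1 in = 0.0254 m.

2.648 h

9.000×10⁴ in × 0.0254 = 2286 m
0.4661 kn × 0.514444 = 0.239782 m/s
t = d / v = 2286 m / 0.239782 m/s = 9533.66 s
9533.66 s ÷ (3600 s/h) = 2.64824 h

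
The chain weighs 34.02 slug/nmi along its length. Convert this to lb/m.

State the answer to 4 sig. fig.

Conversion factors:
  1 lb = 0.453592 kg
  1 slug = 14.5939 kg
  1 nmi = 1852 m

34.02 slug/nmi × 14.5939 kg/slug ÷ 1852 m/nmi = 0.26808 kg/m
0.26808 kg/m ÷ 0.453592 kg/lb = 0.591016 lb/m

0.5910 lb/m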